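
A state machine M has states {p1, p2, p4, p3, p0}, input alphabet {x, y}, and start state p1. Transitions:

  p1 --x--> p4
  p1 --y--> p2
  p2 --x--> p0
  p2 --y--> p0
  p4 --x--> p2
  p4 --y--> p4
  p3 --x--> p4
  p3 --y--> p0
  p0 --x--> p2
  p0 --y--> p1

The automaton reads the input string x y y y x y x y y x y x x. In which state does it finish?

p0

Trace: p1 -x-> p4 -y-> p4 -y-> p4 -y-> p4 -x-> p2 -y-> p0 -x-> p2 -y-> p0 -y-> p1 -x-> p4 -y-> p4 -x-> p2 -x-> p0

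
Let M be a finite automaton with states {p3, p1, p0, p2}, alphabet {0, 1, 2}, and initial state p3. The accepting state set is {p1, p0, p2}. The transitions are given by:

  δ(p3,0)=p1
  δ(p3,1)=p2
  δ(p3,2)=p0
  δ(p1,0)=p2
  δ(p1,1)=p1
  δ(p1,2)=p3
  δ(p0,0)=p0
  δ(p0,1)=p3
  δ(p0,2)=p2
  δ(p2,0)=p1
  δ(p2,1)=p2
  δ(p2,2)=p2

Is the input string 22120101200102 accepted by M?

No

start at p3
read '2': p3 → p0
read '2': p0 → p2
read '1': p2 → p2
read '2': p2 → p2
read '0': p2 → p1
read '1': p1 → p1
read '0': p1 → p2
read '1': p2 → p2
read '2': p2 → p2
read '0': p2 → p1
read '0': p1 → p2
read '1': p2 → p2
read '0': p2 → p1
read '2': p1 → p3
End state p3 is not accepting.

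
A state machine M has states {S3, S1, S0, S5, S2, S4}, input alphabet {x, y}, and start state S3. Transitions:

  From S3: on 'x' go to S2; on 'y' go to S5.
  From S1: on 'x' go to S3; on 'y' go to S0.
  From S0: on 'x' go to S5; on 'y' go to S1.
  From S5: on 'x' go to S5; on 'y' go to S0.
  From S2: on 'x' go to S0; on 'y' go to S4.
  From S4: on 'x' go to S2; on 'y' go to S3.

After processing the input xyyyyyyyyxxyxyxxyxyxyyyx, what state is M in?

S5

start at S3
read 'x': S3 → S2
read 'y': S2 → S4
read 'y': S4 → S3
read 'y': S3 → S5
read 'y': S5 → S0
read 'y': S0 → S1
read 'y': S1 → S0
read 'y': S0 → S1
read 'y': S1 → S0
read 'x': S0 → S5
read 'x': S5 → S5
read 'y': S5 → S0
read 'x': S0 → S5
read 'y': S5 → S0
read 'x': S0 → S5
read 'x': S5 → S5
read 'y': S5 → S0
read 'x': S0 → S5
read 'y': S5 → S0
read 'x': S0 → S5
read 'y': S5 → S0
read 'y': S0 → S1
read 'y': S1 → S0
read 'x': S0 → S5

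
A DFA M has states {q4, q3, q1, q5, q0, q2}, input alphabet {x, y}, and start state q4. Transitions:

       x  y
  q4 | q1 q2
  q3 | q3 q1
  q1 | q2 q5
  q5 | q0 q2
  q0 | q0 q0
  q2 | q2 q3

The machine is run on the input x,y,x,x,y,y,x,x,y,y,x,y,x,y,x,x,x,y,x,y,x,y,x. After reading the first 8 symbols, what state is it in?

Trace: q4 -x-> q1 -y-> q5 -x-> q0 -x-> q0 -y-> q0 -y-> q0 -x-> q0 -x-> q0
After 8 symbols: q0.

q0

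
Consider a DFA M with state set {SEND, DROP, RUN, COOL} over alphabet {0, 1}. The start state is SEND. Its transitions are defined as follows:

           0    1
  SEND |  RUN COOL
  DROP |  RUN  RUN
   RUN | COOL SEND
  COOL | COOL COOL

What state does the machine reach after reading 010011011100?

COOL

SEND → RUN → SEND → RUN → COOL → COOL → COOL → COOL → COOL → COOL → COOL → COOL → COOL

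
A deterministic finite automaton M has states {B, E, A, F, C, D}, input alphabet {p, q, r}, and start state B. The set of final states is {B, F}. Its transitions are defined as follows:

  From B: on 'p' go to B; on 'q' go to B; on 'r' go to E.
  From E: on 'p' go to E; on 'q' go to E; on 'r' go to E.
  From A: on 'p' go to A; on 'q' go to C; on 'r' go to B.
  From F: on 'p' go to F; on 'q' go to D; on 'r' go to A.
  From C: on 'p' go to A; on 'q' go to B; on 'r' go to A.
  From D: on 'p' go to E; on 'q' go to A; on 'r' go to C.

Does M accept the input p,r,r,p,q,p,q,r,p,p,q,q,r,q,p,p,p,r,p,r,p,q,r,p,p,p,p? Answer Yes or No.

No

Trace: B -p-> B -r-> E -r-> E -p-> E -q-> E -p-> E -q-> E -r-> E -p-> E -p-> E -q-> E -q-> E -r-> E -q-> E -p-> E -p-> E -p-> E -r-> E -p-> E -r-> E -p-> E -q-> E -r-> E -p-> E -p-> E -p-> E -p-> E
End state E is not accepting.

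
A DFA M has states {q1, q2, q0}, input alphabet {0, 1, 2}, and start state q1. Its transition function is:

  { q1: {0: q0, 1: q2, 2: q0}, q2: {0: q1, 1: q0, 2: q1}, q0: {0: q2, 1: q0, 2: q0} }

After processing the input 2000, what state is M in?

q0

q1 → q0 → q2 → q1 → q0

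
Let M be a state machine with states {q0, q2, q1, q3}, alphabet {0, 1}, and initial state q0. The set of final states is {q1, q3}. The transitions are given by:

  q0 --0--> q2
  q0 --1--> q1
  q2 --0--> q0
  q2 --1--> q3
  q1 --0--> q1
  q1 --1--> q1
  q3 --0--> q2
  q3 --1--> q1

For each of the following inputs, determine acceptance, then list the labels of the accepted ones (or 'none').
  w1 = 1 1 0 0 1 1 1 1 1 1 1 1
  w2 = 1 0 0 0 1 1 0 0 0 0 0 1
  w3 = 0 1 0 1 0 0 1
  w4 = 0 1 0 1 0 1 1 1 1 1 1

w1, w2, w3, w4

w1: Trace: q0 -1-> q1 -1-> q1 -0-> q1 -0-> q1 -1-> q1 -1-> q1 -1-> q1 -1-> q1 -1-> q1 -1-> q1 -1-> q1 -1-> q1  → end q1, accepted
w2: Trace: q0 -1-> q1 -0-> q1 -0-> q1 -0-> q1 -1-> q1 -1-> q1 -0-> q1 -0-> q1 -0-> q1 -0-> q1 -0-> q1 -1-> q1  → end q1, accepted
w3: Trace: q0 -0-> q2 -1-> q3 -0-> q2 -1-> q3 -0-> q2 -0-> q0 -1-> q1  → end q1, accepted
w4: Trace: q0 -0-> q2 -1-> q3 -0-> q2 -1-> q3 -0-> q2 -1-> q3 -1-> q1 -1-> q1 -1-> q1 -1-> q1 -1-> q1  → end q1, accepted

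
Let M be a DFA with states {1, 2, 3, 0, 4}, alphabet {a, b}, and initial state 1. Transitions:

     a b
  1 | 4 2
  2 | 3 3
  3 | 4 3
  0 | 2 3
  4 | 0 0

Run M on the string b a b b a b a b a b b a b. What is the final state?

0

start at 1
read 'b': 1 → 2
read 'a': 2 → 3
read 'b': 3 → 3
read 'b': 3 → 3
read 'a': 3 → 4
read 'b': 4 → 0
read 'a': 0 → 2
read 'b': 2 → 3
read 'a': 3 → 4
read 'b': 4 → 0
read 'b': 0 → 3
read 'a': 3 → 4
read 'b': 4 → 0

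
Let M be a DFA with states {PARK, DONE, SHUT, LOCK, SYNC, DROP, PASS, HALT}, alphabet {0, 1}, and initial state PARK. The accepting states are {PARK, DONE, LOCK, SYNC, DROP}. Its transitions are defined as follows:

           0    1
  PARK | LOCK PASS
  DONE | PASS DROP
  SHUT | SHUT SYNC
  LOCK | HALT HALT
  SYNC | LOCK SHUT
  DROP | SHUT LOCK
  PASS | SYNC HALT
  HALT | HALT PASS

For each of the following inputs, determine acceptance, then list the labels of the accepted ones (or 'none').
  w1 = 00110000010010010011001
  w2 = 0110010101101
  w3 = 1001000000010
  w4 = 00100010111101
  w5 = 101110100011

w1: PARK → LOCK → HALT → PASS → HALT → HALT → HALT → HALT → HALT → HALT → PASS → SYNC → LOCK → HALT → HALT → HALT → PASS → SYNC → LOCK → HALT → PASS → SYNC → LOCK → HALT  → end HALT, rejected
w2: PARK → LOCK → HALT → PASS → SYNC → LOCK → HALT → HALT → PASS → SYNC → SHUT → SYNC → LOCK → HALT  → end HALT, rejected
w3: PARK → PASS → SYNC → LOCK → HALT → HALT → HALT → HALT → HALT → HALT → HALT → HALT → PASS → SYNC  → end SYNC, accepted
w4: PARK → LOCK → HALT → PASS → SYNC → LOCK → HALT → PASS → SYNC → SHUT → SYNC → SHUT → SYNC → LOCK → HALT  → end HALT, rejected
w5: PARK → PASS → SYNC → SHUT → SYNC → SHUT → SHUT → SYNC → LOCK → HALT → HALT → PASS → HALT  → end HALT, rejected

w3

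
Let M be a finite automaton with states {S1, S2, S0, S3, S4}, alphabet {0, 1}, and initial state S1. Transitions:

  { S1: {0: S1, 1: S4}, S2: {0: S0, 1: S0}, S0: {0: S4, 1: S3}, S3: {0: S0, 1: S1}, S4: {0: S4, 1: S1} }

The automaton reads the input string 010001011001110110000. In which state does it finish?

S4

S1 → S1 → S4 → S4 → S4 → S4 → S1 → S1 → S4 → S1 → S1 → S1 → S4 → S1 → S4 → S4 → S1 → S4 → S4 → S4 → S4 → S4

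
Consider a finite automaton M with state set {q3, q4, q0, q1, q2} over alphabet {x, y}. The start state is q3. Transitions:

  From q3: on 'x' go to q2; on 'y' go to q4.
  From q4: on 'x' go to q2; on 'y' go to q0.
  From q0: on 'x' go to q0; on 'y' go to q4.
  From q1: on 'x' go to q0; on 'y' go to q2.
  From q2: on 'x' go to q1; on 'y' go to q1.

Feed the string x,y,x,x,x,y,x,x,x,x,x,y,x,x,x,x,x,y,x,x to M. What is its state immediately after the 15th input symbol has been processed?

start at q3
read 'x': q3 → q2
read 'y': q2 → q1
read 'x': q1 → q0
read 'x': q0 → q0
read 'x': q0 → q0
read 'y': q0 → q4
read 'x': q4 → q2
read 'x': q2 → q1
read 'x': q1 → q0
read 'x': q0 → q0
read 'x': q0 → q0
read 'y': q0 → q4
read 'x': q4 → q2
read 'x': q2 → q1
read 'x': q1 → q0
After 15 symbols: q0.

q0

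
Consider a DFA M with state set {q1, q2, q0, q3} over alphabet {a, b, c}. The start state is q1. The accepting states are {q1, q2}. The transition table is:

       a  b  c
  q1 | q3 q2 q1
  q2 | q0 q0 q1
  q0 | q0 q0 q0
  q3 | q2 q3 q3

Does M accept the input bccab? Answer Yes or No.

Trace: q1 -b-> q2 -c-> q1 -c-> q1 -a-> q3 -b-> q3
End state q3 is not accepting.

No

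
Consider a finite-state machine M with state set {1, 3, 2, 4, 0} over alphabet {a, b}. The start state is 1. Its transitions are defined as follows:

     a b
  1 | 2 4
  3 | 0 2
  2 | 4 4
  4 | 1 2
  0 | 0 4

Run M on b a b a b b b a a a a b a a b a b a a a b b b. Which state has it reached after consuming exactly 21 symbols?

start at 1
read 'b': 1 → 4
read 'a': 4 → 1
read 'b': 1 → 4
read 'a': 4 → 1
read 'b': 1 → 4
read 'b': 4 → 2
read 'b': 2 → 4
read 'a': 4 → 1
read 'a': 1 → 2
read 'a': 2 → 4
read 'a': 4 → 1
read 'b': 1 → 4
read 'a': 4 → 1
read 'a': 1 → 2
read 'b': 2 → 4
read 'a': 4 → 1
read 'b': 1 → 4
read 'a': 4 → 1
read 'a': 1 → 2
read 'a': 2 → 4
read 'b': 4 → 2
After 21 symbols: 2.

2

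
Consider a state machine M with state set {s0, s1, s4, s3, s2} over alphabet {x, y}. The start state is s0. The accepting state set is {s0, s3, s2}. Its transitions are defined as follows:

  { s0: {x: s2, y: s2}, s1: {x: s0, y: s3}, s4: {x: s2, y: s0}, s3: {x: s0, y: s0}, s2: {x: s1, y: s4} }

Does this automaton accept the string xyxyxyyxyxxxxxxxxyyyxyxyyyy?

s0 → s2 → s4 → s2 → s4 → s2 → s4 → s0 → s2 → s4 → s2 → s1 → s0 → s2 → s1 → s0 → s2 → s1 → s3 → s0 → s2 → s1 → s3 → s0 → s2 → s4 → s0 → s2
End state s2 is accepting.

Yes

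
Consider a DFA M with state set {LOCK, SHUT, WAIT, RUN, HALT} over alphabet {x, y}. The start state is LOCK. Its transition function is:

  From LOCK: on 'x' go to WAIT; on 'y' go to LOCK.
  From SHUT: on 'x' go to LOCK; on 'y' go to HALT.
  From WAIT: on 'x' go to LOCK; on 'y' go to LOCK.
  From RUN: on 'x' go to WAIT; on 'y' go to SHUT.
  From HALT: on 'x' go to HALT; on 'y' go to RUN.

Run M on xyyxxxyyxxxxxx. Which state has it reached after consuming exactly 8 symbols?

start at LOCK
read 'x': LOCK → WAIT
read 'y': WAIT → LOCK
read 'y': LOCK → LOCK
read 'x': LOCK → WAIT
read 'x': WAIT → LOCK
read 'x': LOCK → WAIT
read 'y': WAIT → LOCK
read 'y': LOCK → LOCK
After 8 symbols: LOCK.

LOCK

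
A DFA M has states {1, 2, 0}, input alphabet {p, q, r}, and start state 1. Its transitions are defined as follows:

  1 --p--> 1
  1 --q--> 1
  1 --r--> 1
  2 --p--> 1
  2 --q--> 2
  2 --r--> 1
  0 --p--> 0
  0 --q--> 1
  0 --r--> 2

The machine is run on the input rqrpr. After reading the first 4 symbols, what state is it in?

Trace: 1 -r-> 1 -q-> 1 -r-> 1 -p-> 1
After 4 symbols: 1.

1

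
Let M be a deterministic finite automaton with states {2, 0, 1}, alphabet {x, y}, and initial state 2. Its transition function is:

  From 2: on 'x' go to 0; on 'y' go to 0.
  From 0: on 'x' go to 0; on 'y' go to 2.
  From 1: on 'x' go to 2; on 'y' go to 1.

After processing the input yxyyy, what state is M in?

start at 2
read 'y': 2 → 0
read 'x': 0 → 0
read 'y': 0 → 2
read 'y': 2 → 0
read 'y': 0 → 2

2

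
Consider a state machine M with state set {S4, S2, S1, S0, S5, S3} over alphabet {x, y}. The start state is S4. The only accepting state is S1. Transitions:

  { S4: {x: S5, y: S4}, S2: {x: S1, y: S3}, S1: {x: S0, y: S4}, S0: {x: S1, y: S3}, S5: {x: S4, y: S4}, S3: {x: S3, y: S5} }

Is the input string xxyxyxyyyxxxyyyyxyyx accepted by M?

No

Trace: S4 -x-> S5 -x-> S4 -y-> S4 -x-> S5 -y-> S4 -x-> S5 -y-> S4 -y-> S4 -y-> S4 -x-> S5 -x-> S4 -x-> S5 -y-> S4 -y-> S4 -y-> S4 -y-> S4 -x-> S5 -y-> S4 -y-> S4 -x-> S5
End state S5 is not accepting.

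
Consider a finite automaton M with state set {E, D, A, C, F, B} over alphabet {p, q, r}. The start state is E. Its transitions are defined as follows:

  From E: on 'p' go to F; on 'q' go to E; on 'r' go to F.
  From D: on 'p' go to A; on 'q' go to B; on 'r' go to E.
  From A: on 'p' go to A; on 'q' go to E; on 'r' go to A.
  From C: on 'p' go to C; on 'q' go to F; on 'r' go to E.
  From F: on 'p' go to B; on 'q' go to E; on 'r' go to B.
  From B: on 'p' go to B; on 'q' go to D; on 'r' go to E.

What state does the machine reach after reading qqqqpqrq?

start at E
read 'q': E → E
read 'q': E → E
read 'q': E → E
read 'q': E → E
read 'p': E → F
read 'q': F → E
read 'r': E → F
read 'q': F → E

E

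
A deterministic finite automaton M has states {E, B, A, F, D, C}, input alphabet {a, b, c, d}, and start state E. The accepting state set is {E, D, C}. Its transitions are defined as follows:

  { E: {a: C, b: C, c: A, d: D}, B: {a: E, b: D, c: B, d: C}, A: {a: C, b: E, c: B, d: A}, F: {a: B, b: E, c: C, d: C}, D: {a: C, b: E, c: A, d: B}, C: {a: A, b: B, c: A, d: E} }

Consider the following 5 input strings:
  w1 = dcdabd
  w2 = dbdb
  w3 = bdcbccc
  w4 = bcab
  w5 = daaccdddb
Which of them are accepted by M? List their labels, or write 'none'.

w1, w2, w5

w1: Trace: E -d-> D -c-> A -d-> A -a-> C -b-> B -d-> C  → end C, accepted
w2: Trace: E -d-> D -b-> E -d-> D -b-> E  → end E, accepted
w3: Trace: E -b-> C -d-> E -c-> A -b-> E -c-> A -c-> B -c-> B  → end B, rejected
w4: Trace: E -b-> C -c-> A -a-> C -b-> B  → end B, rejected
w5: Trace: E -d-> D -a-> C -a-> A -c-> B -c-> B -d-> C -d-> E -d-> D -b-> E  → end E, accepted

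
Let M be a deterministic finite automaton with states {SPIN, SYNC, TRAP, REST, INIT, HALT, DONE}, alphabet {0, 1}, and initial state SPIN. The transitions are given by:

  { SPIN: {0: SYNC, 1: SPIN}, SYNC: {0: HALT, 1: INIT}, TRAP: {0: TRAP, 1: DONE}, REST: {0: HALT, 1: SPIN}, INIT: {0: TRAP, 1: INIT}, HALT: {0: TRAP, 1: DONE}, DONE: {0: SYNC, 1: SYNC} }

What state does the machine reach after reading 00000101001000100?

start at SPIN
read '0': SPIN → SYNC
read '0': SYNC → HALT
read '0': HALT → TRAP
read '0': TRAP → TRAP
read '0': TRAP → TRAP
read '1': TRAP → DONE
read '0': DONE → SYNC
read '1': SYNC → INIT
read '0': INIT → TRAP
read '0': TRAP → TRAP
read '1': TRAP → DONE
read '0': DONE → SYNC
read '0': SYNC → HALT
read '0': HALT → TRAP
read '1': TRAP → DONE
read '0': DONE → SYNC
read '0': SYNC → HALT

HALT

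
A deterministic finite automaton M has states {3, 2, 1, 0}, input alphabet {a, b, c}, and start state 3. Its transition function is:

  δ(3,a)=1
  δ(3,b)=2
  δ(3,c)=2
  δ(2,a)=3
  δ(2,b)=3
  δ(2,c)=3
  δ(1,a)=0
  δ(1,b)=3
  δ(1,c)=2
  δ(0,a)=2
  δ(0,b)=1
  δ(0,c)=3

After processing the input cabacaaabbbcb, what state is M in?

2

Trace: 3 -c-> 2 -a-> 3 -b-> 2 -a-> 3 -c-> 2 -a-> 3 -a-> 1 -a-> 0 -b-> 1 -b-> 3 -b-> 2 -c-> 3 -b-> 2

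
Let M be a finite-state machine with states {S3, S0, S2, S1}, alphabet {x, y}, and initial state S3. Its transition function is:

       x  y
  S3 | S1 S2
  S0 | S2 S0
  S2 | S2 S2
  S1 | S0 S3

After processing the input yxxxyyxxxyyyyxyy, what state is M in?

S2

Trace: S3 -y-> S2 -x-> S2 -x-> S2 -x-> S2 -y-> S2 -y-> S2 -x-> S2 -x-> S2 -x-> S2 -y-> S2 -y-> S2 -y-> S2 -y-> S2 -x-> S2 -y-> S2 -y-> S2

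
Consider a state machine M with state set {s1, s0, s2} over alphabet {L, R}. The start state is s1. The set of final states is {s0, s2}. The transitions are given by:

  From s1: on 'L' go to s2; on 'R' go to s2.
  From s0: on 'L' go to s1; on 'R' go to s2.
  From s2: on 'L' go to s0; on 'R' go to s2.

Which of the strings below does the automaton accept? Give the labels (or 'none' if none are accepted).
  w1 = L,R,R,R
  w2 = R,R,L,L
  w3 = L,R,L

w1:
  start at s1
  read 'L': s1 → s2
  read 'R': s2 → s2
  read 'R': s2 → s2
  read 'R': s2 → s2
  end s2, accepted
w2:
  start at s1
  read 'R': s1 → s2
  read 'R': s2 → s2
  read 'L': s2 → s0
  read 'L': s0 → s1
  end s1, rejected
w3:
  start at s1
  read 'L': s1 → s2
  read 'R': s2 → s2
  read 'L': s2 → s0
  end s0, accepted

w1, w3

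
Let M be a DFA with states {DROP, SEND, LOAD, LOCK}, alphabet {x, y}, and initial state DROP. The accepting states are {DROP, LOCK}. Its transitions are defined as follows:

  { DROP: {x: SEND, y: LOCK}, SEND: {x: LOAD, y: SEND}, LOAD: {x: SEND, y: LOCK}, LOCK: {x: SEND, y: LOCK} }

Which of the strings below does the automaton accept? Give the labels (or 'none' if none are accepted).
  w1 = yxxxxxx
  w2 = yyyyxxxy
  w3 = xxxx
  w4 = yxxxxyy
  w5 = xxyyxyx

w4

w1:
  start at DROP
  read 'y': DROP → LOCK
  read 'x': LOCK → SEND
  read 'x': SEND → LOAD
  read 'x': LOAD → SEND
  read 'x': SEND → LOAD
  read 'x': LOAD → SEND
  read 'x': SEND → LOAD
  end LOAD, rejected
w2:
  start at DROP
  read 'y': DROP → LOCK
  read 'y': LOCK → LOCK
  read 'y': LOCK → LOCK
  read 'y': LOCK → LOCK
  read 'x': LOCK → SEND
  read 'x': SEND → LOAD
  read 'x': LOAD → SEND
  read 'y': SEND → SEND
  end SEND, rejected
w3:
  start at DROP
  read 'x': DROP → SEND
  read 'x': SEND → LOAD
  read 'x': LOAD → SEND
  read 'x': SEND → LOAD
  end LOAD, rejected
w4:
  start at DROP
  read 'y': DROP → LOCK
  read 'x': LOCK → SEND
  read 'x': SEND → LOAD
  read 'x': LOAD → SEND
  read 'x': SEND → LOAD
  read 'y': LOAD → LOCK
  read 'y': LOCK → LOCK
  end LOCK, accepted
w5:
  start at DROP
  read 'x': DROP → SEND
  read 'x': SEND → LOAD
  read 'y': LOAD → LOCK
  read 'y': LOCK → LOCK
  read 'x': LOCK → SEND
  read 'y': SEND → SEND
  read 'x': SEND → LOAD
  end LOAD, rejected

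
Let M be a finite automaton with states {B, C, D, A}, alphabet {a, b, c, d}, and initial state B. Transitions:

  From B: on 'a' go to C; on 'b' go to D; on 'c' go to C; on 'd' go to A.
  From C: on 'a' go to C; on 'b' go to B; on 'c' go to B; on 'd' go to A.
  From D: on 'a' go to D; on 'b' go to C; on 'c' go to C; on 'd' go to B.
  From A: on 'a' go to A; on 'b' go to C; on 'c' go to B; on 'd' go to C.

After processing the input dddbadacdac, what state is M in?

B

start at B
read 'd': B → A
read 'd': A → C
read 'd': C → A
read 'b': A → C
read 'a': C → C
read 'd': C → A
read 'a': A → A
read 'c': A → B
read 'd': B → A
read 'a': A → A
read 'c': A → B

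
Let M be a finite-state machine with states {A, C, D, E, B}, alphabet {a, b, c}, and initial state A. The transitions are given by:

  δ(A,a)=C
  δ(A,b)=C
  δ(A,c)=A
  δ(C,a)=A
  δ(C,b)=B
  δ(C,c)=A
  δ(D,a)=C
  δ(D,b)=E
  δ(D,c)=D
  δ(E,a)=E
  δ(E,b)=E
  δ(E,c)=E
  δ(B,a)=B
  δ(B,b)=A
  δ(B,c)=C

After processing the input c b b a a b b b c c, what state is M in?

A

Trace: A -c-> A -b-> C -b-> B -a-> B -a-> B -b-> A -b-> C -b-> B -c-> C -c-> A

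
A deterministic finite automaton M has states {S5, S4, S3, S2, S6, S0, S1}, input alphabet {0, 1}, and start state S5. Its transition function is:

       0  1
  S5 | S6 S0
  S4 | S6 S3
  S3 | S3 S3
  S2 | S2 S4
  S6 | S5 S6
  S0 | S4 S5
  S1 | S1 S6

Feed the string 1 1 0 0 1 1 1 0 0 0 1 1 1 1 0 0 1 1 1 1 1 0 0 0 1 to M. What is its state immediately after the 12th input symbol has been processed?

S5

S5 → S0 → S5 → S6 → S5 → S0 → S5 → S0 → S4 → S6 → S5 → S0 → S5
After 12 symbols: S5.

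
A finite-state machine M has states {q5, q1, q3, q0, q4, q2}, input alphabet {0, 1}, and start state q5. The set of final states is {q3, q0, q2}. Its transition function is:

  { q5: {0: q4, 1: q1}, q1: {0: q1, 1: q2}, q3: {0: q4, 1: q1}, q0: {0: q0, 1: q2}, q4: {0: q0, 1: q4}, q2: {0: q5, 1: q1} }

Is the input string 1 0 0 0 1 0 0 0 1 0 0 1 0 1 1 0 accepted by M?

start at q5
read '1': q5 → q1
read '0': q1 → q1
read '0': q1 → q1
read '0': q1 → q1
read '1': q1 → q2
read '0': q2 → q5
read '0': q5 → q4
read '0': q4 → q0
read '1': q0 → q2
read '0': q2 → q5
read '0': q5 → q4
read '1': q4 → q4
read '0': q4 → q0
read '1': q0 → q2
read '1': q2 → q1
read '0': q1 → q1
End state q1 is not accepting.

No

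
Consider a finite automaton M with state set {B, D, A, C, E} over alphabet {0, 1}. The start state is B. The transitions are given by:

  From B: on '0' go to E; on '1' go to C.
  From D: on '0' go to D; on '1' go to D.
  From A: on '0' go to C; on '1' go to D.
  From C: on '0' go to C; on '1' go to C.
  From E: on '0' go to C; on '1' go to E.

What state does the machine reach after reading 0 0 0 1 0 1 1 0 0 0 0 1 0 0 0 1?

Trace: B -0-> E -0-> C -0-> C -1-> C -0-> C -1-> C -1-> C -0-> C -0-> C -0-> C -0-> C -1-> C -0-> C -0-> C -0-> C -1-> C

C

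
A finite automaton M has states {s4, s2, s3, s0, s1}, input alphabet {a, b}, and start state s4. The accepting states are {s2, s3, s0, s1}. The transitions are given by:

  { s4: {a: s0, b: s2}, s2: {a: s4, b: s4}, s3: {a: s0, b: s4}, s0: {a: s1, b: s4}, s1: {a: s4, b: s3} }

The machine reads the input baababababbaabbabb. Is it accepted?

start at s4
read 'b': s4 → s2
read 'a': s2 → s4
read 'a': s4 → s0
read 'b': s0 → s4
read 'a': s4 → s0
read 'b': s0 → s4
read 'a': s4 → s0
read 'b': s0 → s4
read 'a': s4 → s0
read 'b': s0 → s4
read 'b': s4 → s2
read 'a': s2 → s4
read 'a': s4 → s0
read 'b': s0 → s4
read 'b': s4 → s2
read 'a': s2 → s4
read 'b': s4 → s2
read 'b': s2 → s4
End state s4 is not accepting.

No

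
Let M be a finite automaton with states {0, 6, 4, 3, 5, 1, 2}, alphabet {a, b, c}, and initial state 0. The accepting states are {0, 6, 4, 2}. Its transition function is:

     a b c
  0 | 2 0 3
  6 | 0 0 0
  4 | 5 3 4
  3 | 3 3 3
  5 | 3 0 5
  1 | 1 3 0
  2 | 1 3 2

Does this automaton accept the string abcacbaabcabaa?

No

start at 0
read 'a': 0 → 2
read 'b': 2 → 3
read 'c': 3 → 3
read 'a': 3 → 3
read 'c': 3 → 3
read 'b': 3 → 3
read 'a': 3 → 3
read 'a': 3 → 3
read 'b': 3 → 3
read 'c': 3 → 3
read 'a': 3 → 3
read 'b': 3 → 3
read 'a': 3 → 3
read 'a': 3 → 3
End state 3 is not accepting.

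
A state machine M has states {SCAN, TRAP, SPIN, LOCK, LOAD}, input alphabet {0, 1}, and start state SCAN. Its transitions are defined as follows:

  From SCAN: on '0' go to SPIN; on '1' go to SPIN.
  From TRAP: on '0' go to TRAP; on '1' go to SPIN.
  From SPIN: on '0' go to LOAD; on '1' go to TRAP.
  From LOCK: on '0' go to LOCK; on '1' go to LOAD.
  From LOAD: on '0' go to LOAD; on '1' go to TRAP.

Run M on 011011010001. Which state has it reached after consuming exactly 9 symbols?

TRAP

SCAN → SPIN → TRAP → SPIN → LOAD → TRAP → SPIN → LOAD → TRAP → TRAP
After 9 symbols: TRAP.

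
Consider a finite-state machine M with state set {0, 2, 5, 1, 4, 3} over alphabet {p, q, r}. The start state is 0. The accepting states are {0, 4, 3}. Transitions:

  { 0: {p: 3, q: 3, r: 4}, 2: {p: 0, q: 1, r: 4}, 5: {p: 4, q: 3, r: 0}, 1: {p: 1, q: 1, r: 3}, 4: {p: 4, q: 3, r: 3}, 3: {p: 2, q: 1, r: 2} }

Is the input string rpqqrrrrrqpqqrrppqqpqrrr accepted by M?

Yes

0 → 4 → 4 → 3 → 1 → 3 → 2 → 4 → 3 → 2 → 1 → 1 → 1 → 1 → 3 → 2 → 0 → 3 → 1 → 1 → 1 → 1 → 3 → 2 → 4
End state 4 is accepting.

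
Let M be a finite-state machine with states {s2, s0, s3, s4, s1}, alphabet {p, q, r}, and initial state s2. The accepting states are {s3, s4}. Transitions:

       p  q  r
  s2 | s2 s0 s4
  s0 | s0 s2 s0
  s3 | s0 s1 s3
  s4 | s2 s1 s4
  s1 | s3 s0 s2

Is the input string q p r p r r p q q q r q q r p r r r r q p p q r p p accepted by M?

No

start at s2
read 'q': s2 → s0
read 'p': s0 → s0
read 'r': s0 → s0
read 'p': s0 → s0
read 'r': s0 → s0
read 'r': s0 → s0
read 'p': s0 → s0
read 'q': s0 → s2
read 'q': s2 → s0
read 'q': s0 → s2
read 'r': s2 → s4
read 'q': s4 → s1
read 'q': s1 → s0
read 'r': s0 → s0
read 'p': s0 → s0
read 'r': s0 → s0
read 'r': s0 → s0
read 'r': s0 → s0
read 'r': s0 → s0
read 'q': s0 → s2
read 'p': s2 → s2
read 'p': s2 → s2
read 'q': s2 → s0
read 'r': s0 → s0
read 'p': s0 → s0
read 'p': s0 → s0
End state s0 is not accepting.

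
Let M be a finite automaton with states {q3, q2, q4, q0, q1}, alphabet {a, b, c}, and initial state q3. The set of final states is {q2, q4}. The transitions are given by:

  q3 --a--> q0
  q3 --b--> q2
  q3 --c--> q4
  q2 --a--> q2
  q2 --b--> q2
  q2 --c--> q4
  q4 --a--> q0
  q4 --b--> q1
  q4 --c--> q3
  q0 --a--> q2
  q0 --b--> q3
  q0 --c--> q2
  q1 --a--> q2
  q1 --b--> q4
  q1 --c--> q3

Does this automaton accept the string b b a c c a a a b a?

Trace: q3 -b-> q2 -b-> q2 -a-> q2 -c-> q4 -c-> q3 -a-> q0 -a-> q2 -a-> q2 -b-> q2 -a-> q2
End state q2 is accepting.

Yes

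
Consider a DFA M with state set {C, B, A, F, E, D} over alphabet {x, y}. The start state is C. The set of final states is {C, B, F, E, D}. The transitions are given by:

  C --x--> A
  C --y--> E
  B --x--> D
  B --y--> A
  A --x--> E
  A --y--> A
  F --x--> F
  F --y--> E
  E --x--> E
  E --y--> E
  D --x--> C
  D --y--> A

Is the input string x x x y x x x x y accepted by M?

Trace: C -x-> A -x-> E -x-> E -y-> E -x-> E -x-> E -x-> E -x-> E -y-> E
End state E is accepting.

Yes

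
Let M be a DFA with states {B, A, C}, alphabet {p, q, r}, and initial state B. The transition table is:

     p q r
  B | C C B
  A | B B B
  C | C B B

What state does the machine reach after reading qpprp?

start at B
read 'q': B → C
read 'p': C → C
read 'p': C → C
read 'r': C → B
read 'p': B → C

C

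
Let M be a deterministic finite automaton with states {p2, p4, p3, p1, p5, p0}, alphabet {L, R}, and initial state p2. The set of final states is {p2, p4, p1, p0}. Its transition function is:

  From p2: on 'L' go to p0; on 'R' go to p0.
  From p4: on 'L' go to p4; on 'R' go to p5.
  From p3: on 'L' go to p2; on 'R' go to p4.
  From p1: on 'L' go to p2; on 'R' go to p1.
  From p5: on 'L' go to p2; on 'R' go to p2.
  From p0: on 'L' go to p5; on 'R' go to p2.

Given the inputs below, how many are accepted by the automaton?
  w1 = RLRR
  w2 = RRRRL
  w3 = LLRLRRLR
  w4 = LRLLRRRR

w1:
  start at p2
  read 'R': p2 → p0
  read 'L': p0 → p5
  read 'R': p5 → p2
  read 'R': p2 → p0
  end p0, accepted
w2:
  start at p2
  read 'R': p2 → p0
  read 'R': p0 → p2
  read 'R': p2 → p0
  read 'R': p0 → p2
  read 'L': p2 → p0
  end p0, accepted
w3:
  start at p2
  read 'L': p2 → p0
  read 'L': p0 → p5
  read 'R': p5 → p2
  read 'L': p2 → p0
  read 'R': p0 → p2
  read 'R': p2 → p0
  read 'L': p0 → p5
  read 'R': p5 → p2
  end p2, accepted
w4:
  start at p2
  read 'L': p2 → p0
  read 'R': p0 → p2
  read 'L': p2 → p0
  read 'L': p0 → p5
  read 'R': p5 → p2
  read 'R': p2 → p0
  read 'R': p0 → p2
  read 'R': p2 → p0
  end p0, accepted

4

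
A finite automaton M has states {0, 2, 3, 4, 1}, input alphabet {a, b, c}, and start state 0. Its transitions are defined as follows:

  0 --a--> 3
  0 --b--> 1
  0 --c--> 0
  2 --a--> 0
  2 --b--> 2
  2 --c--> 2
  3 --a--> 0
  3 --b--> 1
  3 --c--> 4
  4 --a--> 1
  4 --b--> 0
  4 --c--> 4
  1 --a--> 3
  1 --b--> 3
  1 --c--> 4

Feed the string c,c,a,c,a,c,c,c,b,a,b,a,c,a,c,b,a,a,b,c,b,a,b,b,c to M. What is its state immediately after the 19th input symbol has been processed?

1

Trace: 0 -c-> 0 -c-> 0 -a-> 3 -c-> 4 -a-> 1 -c-> 4 -c-> 4 -c-> 4 -b-> 0 -a-> 3 -b-> 1 -a-> 3 -c-> 4 -a-> 1 -c-> 4 -b-> 0 -a-> 3 -a-> 0 -b-> 1
After 19 symbols: 1.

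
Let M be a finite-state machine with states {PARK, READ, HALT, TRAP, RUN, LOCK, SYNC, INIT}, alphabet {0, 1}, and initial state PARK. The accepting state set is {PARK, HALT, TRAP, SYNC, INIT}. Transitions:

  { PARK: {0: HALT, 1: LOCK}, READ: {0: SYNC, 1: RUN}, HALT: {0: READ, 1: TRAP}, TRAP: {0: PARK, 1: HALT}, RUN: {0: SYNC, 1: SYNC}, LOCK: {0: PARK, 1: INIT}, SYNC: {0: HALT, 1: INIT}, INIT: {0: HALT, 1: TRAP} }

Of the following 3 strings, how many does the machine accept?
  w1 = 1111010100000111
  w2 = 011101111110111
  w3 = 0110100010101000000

w1:
  start at PARK
  read '1': PARK → LOCK
  read '1': LOCK → INIT
  read '1': INIT → TRAP
  read '1': TRAP → HALT
  read '0': HALT → READ
  read '1': READ → RUN
  read '0': RUN → SYNC
  read '1': SYNC → INIT
  read '0': INIT → HALT
  read '0': HALT → READ
  read '0': READ → SYNC
  read '0': SYNC → HALT
  read '0': HALT → READ
  read '1': READ → RUN
  read '1': RUN → SYNC
  read '1': SYNC → INIT
  end INIT, accepted
w2:
  start at PARK
  read '0': PARK → HALT
  read '1': HALT → TRAP
  read '1': TRAP → HALT
  read '1': HALT → TRAP
  read '0': TRAP → PARK
  read '1': PARK → LOCK
  read '1': LOCK → INIT
  read '1': INIT → TRAP
  read '1': TRAP → HALT
  read '1': HALT → TRAP
  read '1': TRAP → HALT
  read '0': HALT → READ
  read '1': READ → RUN
  read '1': RUN → SYNC
  read '1': SYNC → INIT
  end INIT, accepted
w3:
  start at PARK
  read '0': PARK → HALT
  read '1': HALT → TRAP
  read '1': TRAP → HALT
  read '0': HALT → READ
  read '1': READ → RUN
  read '0': RUN → SYNC
  read '0': SYNC → HALT
  read '0': HALT → READ
  read '1': READ → RUN
  read '0': RUN → SYNC
  read '1': SYNC → INIT
  read '0': INIT → HALT
  read '1': HALT → TRAP
  read '0': TRAP → PARK
  read '0': PARK → HALT
  read '0': HALT → READ
  read '0': READ → SYNC
  read '0': SYNC → HALT
  read '0': HALT → READ
  end READ, rejected

2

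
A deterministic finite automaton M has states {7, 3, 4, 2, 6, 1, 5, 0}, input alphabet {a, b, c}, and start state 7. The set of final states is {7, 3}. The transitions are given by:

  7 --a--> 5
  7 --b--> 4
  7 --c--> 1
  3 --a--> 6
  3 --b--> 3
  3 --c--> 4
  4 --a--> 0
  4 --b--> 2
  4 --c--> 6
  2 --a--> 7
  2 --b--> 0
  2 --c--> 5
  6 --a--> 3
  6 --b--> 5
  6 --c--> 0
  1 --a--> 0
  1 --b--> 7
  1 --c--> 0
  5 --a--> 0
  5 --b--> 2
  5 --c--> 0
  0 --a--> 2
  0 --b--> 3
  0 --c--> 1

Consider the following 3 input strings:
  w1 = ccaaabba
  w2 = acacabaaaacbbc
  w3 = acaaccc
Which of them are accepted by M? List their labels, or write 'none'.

none

w1: Trace: 7 -c-> 1 -c-> 0 -a-> 2 -a-> 7 -a-> 5 -b-> 2 -b-> 0 -a-> 2  → end 2, rejected
w2: Trace: 7 -a-> 5 -c-> 0 -a-> 2 -c-> 5 -a-> 0 -b-> 3 -a-> 6 -a-> 3 -a-> 6 -a-> 3 -c-> 4 -b-> 2 -b-> 0 -c-> 1  → end 1, rejected
w3: Trace: 7 -a-> 5 -c-> 0 -a-> 2 -a-> 7 -c-> 1 -c-> 0 -c-> 1  → end 1, rejected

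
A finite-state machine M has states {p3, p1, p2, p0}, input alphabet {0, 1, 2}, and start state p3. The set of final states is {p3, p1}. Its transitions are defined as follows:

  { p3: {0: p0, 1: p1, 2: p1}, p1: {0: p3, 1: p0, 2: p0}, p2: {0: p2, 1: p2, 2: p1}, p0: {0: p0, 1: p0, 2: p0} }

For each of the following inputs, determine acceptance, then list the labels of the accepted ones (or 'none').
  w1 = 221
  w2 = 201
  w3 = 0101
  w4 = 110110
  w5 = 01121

w2

w1:
  start at p3
  read '2': p3 → p1
  read '2': p1 → p0
  read '1': p0 → p0
  end p0, rejected
w2:
  start at p3
  read '2': p3 → p1
  read '0': p1 → p3
  read '1': p3 → p1
  end p1, accepted
w3:
  start at p3
  read '0': p3 → p0
  read '1': p0 → p0
  read '0': p0 → p0
  read '1': p0 → p0
  end p0, rejected
w4:
  start at p3
  read '1': p3 → p1
  read '1': p1 → p0
  read '0': p0 → p0
  read '1': p0 → p0
  read '1': p0 → p0
  read '0': p0 → p0
  end p0, rejected
w5:
  start at p3
  read '0': p3 → p0
  read '1': p0 → p0
  read '1': p0 → p0
  read '2': p0 → p0
  read '1': p0 → p0
  end p0, rejected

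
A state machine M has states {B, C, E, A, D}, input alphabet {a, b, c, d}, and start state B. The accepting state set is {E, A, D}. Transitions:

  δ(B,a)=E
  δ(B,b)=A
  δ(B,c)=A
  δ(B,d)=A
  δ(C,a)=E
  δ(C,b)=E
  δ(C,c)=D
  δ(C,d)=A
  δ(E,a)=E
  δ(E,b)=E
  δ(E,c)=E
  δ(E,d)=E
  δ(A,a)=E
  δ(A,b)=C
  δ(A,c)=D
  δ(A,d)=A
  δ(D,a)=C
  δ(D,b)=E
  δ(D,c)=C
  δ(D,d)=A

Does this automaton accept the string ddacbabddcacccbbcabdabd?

B → A → A → E → E → E → E → E → E → E → E → E → E → E → E → E → E → E → E → E → E → E → E → E
End state E is accepting.

Yes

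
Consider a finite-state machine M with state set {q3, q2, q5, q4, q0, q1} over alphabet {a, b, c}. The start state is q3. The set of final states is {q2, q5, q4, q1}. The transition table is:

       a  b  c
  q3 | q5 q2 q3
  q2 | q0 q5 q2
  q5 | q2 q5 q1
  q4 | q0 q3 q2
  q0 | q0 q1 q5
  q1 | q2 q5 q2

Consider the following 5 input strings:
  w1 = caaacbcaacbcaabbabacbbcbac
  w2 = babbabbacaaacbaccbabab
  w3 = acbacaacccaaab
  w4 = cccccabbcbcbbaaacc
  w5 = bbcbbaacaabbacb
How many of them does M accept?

5

w1: Trace: q3 -c-> q3 -a-> q5 -a-> q2 -a-> q0 -c-> q5 -b-> q5 -c-> q1 -a-> q2 -a-> q0 -c-> q5 -b-> q5 -c-> q1 -a-> q2 -a-> q0 -b-> q1 -b-> q5 -a-> q2 -b-> q5 -a-> q2 -c-> q2 -b-> q5 -b-> q5 -c-> q1 -b-> q5 -a-> q2 -c-> q2  → end q2, accepted
w2: Trace: q3 -b-> q2 -a-> q0 -b-> q1 -b-> q5 -a-> q2 -b-> q5 -b-> q5 -a-> q2 -c-> q2 -a-> q0 -a-> q0 -a-> q0 -c-> q5 -b-> q5 -a-> q2 -c-> q2 -c-> q2 -b-> q5 -a-> q2 -b-> q5 -a-> q2 -b-> q5  → end q5, accepted
w3: Trace: q3 -a-> q5 -c-> q1 -b-> q5 -a-> q2 -c-> q2 -a-> q0 -a-> q0 -c-> q5 -c-> q1 -c-> q2 -a-> q0 -a-> q0 -a-> q0 -b-> q1  → end q1, accepted
w4: Trace: q3 -c-> q3 -c-> q3 -c-> q3 -c-> q3 -c-> q3 -a-> q5 -b-> q5 -b-> q5 -c-> q1 -b-> q5 -c-> q1 -b-> q5 -b-> q5 -a-> q2 -a-> q0 -a-> q0 -c-> q5 -c-> q1  → end q1, accepted
w5: Trace: q3 -b-> q2 -b-> q5 -c-> q1 -b-> q5 -b-> q5 -a-> q2 -a-> q0 -c-> q5 -a-> q2 -a-> q0 -b-> q1 -b-> q5 -a-> q2 -c-> q2 -b-> q5  → end q5, accepted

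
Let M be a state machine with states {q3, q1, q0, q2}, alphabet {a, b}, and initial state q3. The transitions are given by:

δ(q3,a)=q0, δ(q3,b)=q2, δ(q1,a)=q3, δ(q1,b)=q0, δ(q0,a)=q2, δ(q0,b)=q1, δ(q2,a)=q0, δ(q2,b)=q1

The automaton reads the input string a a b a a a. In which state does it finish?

Trace: q3 -a-> q0 -a-> q2 -b-> q1 -a-> q3 -a-> q0 -a-> q2

q2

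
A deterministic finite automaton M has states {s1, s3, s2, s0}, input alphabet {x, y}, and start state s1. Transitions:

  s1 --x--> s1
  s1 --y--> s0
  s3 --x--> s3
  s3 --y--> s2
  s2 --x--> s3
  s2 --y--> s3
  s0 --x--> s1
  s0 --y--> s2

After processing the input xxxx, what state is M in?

s1 → s1 → s1 → s1 → s1

s1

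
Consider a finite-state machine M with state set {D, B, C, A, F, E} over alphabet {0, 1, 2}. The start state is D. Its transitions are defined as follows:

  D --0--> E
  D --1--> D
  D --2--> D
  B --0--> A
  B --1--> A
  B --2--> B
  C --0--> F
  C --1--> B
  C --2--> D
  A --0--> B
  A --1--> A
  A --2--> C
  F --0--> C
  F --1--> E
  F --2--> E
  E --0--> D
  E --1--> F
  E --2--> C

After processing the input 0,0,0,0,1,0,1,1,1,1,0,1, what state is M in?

D

Trace: D -0-> E -0-> D -0-> E -0-> D -1-> D -0-> E -1-> F -1-> E -1-> F -1-> E -0-> D -1-> D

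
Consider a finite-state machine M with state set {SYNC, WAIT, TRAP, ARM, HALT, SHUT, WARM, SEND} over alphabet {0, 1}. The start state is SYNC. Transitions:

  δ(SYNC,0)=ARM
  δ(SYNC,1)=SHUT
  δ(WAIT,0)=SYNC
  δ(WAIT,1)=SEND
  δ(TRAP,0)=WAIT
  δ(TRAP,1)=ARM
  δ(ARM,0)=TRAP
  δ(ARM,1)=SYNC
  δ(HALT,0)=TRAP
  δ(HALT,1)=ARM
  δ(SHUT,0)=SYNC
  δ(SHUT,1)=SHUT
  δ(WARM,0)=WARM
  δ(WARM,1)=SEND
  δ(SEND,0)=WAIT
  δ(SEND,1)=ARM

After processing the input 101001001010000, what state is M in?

ARM

Trace: SYNC -1-> SHUT -0-> SYNC -1-> SHUT -0-> SYNC -0-> ARM -1-> SYNC -0-> ARM -0-> TRAP -1-> ARM -0-> TRAP -1-> ARM -0-> TRAP -0-> WAIT -0-> SYNC -0-> ARM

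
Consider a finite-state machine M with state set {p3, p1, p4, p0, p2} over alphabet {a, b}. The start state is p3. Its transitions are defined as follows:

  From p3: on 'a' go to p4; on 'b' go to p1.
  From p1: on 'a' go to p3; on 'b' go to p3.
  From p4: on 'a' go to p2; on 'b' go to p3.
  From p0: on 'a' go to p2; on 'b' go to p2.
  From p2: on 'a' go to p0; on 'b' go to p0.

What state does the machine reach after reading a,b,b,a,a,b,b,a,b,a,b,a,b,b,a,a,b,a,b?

Trace: p3 -a-> p4 -b-> p3 -b-> p1 -a-> p3 -a-> p4 -b-> p3 -b-> p1 -a-> p3 -b-> p1 -a-> p3 -b-> p1 -a-> p3 -b-> p1 -b-> p3 -a-> p4 -a-> p2 -b-> p0 -a-> p2 -b-> p0

p0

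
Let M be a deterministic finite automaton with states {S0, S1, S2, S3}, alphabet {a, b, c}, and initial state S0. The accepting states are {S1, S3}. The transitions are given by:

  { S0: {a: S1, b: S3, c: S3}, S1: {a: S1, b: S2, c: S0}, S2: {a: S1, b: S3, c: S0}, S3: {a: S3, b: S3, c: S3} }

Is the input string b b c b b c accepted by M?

Yes

S0 → S3 → S3 → S3 → S3 → S3 → S3
End state S3 is accepting.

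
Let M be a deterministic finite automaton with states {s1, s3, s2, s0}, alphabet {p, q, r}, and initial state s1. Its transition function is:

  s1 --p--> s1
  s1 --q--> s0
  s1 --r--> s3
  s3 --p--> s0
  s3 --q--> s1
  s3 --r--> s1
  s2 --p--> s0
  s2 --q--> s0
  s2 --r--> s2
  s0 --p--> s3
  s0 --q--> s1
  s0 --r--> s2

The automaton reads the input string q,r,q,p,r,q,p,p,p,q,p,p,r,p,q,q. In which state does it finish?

start at s1
read 'q': s1 → s0
read 'r': s0 → s2
read 'q': s2 → s0
read 'p': s0 → s3
read 'r': s3 → s1
read 'q': s1 → s0
read 'p': s0 → s3
read 'p': s3 → s0
read 'p': s0 → s3
read 'q': s3 → s1
read 'p': s1 → s1
read 'p': s1 → s1
read 'r': s1 → s3
read 'p': s3 → s0
read 'q': s0 → s1
read 'q': s1 → s0

s0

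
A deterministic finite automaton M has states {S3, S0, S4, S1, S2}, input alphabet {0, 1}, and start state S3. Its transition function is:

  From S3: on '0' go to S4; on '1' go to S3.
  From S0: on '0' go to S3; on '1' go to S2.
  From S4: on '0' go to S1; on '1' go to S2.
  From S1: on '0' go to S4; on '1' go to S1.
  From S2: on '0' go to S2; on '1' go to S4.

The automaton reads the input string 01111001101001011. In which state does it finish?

S4

S3 → S4 → S2 → S4 → S2 → S4 → S1 → S4 → S2 → S4 → S1 → S1 → S4 → S1 → S1 → S4 → S2 → S4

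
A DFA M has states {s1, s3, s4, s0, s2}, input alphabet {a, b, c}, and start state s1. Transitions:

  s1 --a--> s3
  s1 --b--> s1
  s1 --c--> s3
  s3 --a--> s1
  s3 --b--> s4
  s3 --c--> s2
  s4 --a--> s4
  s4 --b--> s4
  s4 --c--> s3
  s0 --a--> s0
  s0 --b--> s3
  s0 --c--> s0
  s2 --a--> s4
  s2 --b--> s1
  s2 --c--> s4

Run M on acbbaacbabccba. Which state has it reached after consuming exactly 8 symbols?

start at s1
read 'a': s1 → s3
read 'c': s3 → s2
read 'b': s2 → s1
read 'b': s1 → s1
read 'a': s1 → s3
read 'a': s3 → s1
read 'c': s1 → s3
read 'b': s3 → s4
After 8 symbols: s4.

s4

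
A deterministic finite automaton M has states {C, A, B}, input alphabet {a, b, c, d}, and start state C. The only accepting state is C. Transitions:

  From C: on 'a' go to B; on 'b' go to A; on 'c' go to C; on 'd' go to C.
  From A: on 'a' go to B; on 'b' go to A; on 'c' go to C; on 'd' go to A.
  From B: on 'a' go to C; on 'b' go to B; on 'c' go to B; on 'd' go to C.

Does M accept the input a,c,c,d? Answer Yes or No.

Yes

start at C
read 'a': C → B
read 'c': B → B
read 'c': B → B
read 'd': B → C
End state C is accepting.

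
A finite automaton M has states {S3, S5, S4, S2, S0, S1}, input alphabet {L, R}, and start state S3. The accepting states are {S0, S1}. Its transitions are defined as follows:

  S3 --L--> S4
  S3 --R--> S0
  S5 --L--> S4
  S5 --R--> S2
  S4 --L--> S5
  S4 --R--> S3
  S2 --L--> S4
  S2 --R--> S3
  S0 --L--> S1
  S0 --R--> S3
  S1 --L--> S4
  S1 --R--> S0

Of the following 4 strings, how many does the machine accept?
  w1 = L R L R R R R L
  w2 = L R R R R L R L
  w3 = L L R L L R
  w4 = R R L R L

w1:
  start at S3
  read 'L': S3 → S4
  read 'R': S4 → S3
  read 'L': S3 → S4
  read 'R': S4 → S3
  read 'R': S3 → S0
  read 'R': S0 → S3
  read 'R': S3 → S0
  read 'L': S0 → S1
  end S1, accepted
w2:
  start at S3
  read 'L': S3 → S4
  read 'R': S4 → S3
  read 'R': S3 → S0
  read 'R': S0 → S3
  read 'R': S3 → S0
  read 'L': S0 → S1
  read 'R': S1 → S0
  read 'L': S0 → S1
  end S1, accepted
w3:
  start at S3
  read 'L': S3 → S4
  read 'L': S4 → S5
  read 'R': S5 → S2
  read 'L': S2 → S4
  read 'L': S4 → S5
  read 'R': S5 → S2
  end S2, rejected
w4:
  start at S3
  read 'R': S3 → S0
  read 'R': S0 → S3
  read 'L': S3 → S4
  read 'R': S4 → S3
  read 'L': S3 → S4
  end S4, rejected

2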